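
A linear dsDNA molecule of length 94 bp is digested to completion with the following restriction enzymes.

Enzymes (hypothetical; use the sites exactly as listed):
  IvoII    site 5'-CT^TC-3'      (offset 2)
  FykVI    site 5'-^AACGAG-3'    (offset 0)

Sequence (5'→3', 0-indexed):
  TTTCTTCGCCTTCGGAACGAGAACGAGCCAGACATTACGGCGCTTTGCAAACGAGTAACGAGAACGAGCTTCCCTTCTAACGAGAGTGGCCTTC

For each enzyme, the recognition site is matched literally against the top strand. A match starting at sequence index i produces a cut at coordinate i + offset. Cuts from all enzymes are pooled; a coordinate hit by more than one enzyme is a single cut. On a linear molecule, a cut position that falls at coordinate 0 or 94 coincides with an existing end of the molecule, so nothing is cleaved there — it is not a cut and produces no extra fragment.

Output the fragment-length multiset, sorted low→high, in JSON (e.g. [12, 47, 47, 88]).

Per-enzyme occurrences:
  IvoII CTTC/2: at [3, 9, 68, 73, 90] ⇒ [5, 11, 70, 75, 92]
  FykVI AACGAG/0: at [15, 21, 49, 56, 62, 78] ⇒ [15, 21, 49, 56, 62, 78]

Pooled cuts: [5, 11, 15, 21, 49, 56, 62, 70, 75, 78, 92]

Fragment lengths:
  [0,5): 5 bp
  [5,11): 6 bp
  [11,15): 4 bp
  [15,21): 6 bp
  [21,49): 28 bp
  [49,56): 7 bp
  [56,62): 6 bp
  [62,70): 8 bp
  [70,75): 5 bp
  [75,78): 3 bp
  [78,92): 14 bp
  [92,94): 2 bp

[2,3,4,5,5,6,6,6,7,8,14,28]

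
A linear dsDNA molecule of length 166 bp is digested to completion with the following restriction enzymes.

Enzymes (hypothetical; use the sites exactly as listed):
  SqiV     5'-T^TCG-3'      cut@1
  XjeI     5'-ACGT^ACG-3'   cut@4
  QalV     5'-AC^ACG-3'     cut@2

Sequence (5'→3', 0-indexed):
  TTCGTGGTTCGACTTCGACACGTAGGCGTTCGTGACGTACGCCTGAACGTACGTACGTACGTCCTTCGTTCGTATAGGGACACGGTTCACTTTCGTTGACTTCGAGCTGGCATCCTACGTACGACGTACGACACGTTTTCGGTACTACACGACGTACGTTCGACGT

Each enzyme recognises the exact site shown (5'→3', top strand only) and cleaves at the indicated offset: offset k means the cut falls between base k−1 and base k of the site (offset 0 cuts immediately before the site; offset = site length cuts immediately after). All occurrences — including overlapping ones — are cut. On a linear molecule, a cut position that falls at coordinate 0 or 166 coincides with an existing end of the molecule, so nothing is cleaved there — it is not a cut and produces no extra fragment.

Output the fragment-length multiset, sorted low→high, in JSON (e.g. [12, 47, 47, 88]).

Per-enzyme occurrences:
  SqiV (TTCG, off=1): starts [0, 7, 13, 28, 64, 68, 91, 100, 137, 158] → cuts [1, 8, 14, 29, 65, 69, 92, 101, 138, 159]
  XjeI (ACGTACG, off=4): starts [34, 46, 50, 54, 116, 123, 151] → cuts [38, 50, 54, 58, 120, 127, 155]
  QalV (ACACG, off=2): starts [17, 79, 130, 146] → cuts [19, 81, 132, 148]

Pooled cuts: [1, 8, 14, 19, 29, 38, 50, 54, 58, 65, 69, 81, 92, 101, 120, 127, 132, 138, 148, 155, 159]

Fragments:
  [0,1): 1 bp
  [1,8): 7 bp
  [8,14): 6 bp
  [14,19): 5 bp
  [19,29): 10 bp
  [29,38): 9 bp
  [38,50): 12 bp
  [50,54): 4 bp
  [54,58): 4 bp
  [58,65): 7 bp
  [65,69): 4 bp
  [69,81): 12 bp
  [81,92): 11 bp
  [92,101): 9 bp
  [101,120): 19 bp
  [120,127): 7 bp
  [127,132): 5 bp
  [132,138): 6 bp
  [138,148): 10 bp
  [148,155): 7 bp
  [155,159): 4 bp
  [159,166): 7 bp

[1,4,4,4,4,5,5,6,6,7,7,7,7,7,9,9,10,10,11,12,12,19]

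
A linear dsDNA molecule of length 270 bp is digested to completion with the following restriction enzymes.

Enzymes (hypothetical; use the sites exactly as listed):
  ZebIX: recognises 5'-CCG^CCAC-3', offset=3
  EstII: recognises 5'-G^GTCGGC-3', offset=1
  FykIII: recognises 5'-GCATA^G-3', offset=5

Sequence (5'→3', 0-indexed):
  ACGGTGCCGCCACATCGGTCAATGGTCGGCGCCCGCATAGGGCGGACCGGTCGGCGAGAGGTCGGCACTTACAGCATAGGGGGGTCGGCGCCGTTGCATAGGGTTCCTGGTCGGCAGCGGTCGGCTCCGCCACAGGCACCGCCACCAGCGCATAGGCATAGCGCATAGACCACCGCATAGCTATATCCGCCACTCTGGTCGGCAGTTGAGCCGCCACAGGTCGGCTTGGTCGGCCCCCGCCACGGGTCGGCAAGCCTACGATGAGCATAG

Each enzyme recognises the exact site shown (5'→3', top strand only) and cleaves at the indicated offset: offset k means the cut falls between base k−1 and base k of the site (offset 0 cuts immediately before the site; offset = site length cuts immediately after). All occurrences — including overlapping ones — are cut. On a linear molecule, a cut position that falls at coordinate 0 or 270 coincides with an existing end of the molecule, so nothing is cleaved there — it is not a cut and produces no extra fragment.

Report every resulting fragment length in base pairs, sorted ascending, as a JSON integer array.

[1,5,6,6,6,7,8,9,9,9,10,10,10,10,11,11,12,12,13,15,15,16,17,18,24]

Per-enzyme occurrences:
  ZebIX CCGCCAC/3: at [6, 126, 138, 186, 210, 236] ⇒ [9, 129, 141, 189, 213, 239]
  EstII GGTCGGC/1: at [23, 48, 59, 82, 108, 118, 196, 218, 227, 244] ⇒ [24, 49, 60, 83, 109, 119, 197, 219, 228, 245]
  FykIII GCATAG/5: at [34, 73, 95, 149, 155, 162, 174, 264] ⇒ [39, 78, 100, 154, 160, 167, 179, 269]

Pooled cuts: [9, 24, 39, 49, 60, 78, 83, 100, 109, 119, 129, 141, 154, 160, 167, 179, 189, 197, 213, 219, 228, 239, 245, 269]

Fragments:
  [0,9): 9 bp
  [9,24): 15 bp
  [24,39): 15 bp
  [39,49): 10 bp
  [49,60): 11 bp
  [60,78): 18 bp
  [78,83): 5 bp
  [83,100): 17 bp
  [100,109): 9 bp
  [109,119): 10 bp
  [119,129): 10 bp
  [129,141): 12 bp
  [141,154): 13 bp
  [154,160): 6 bp
  [160,167): 7 bp
  [167,179): 12 bp
  [179,189): 10 bp
  [189,197): 8 bp
  [197,213): 16 bp
  [213,219): 6 bp
  [219,228): 9 bp
  [228,239): 11 bp
  [239,245): 6 bp
  [245,269): 24 bp
  [269,270): 1 bp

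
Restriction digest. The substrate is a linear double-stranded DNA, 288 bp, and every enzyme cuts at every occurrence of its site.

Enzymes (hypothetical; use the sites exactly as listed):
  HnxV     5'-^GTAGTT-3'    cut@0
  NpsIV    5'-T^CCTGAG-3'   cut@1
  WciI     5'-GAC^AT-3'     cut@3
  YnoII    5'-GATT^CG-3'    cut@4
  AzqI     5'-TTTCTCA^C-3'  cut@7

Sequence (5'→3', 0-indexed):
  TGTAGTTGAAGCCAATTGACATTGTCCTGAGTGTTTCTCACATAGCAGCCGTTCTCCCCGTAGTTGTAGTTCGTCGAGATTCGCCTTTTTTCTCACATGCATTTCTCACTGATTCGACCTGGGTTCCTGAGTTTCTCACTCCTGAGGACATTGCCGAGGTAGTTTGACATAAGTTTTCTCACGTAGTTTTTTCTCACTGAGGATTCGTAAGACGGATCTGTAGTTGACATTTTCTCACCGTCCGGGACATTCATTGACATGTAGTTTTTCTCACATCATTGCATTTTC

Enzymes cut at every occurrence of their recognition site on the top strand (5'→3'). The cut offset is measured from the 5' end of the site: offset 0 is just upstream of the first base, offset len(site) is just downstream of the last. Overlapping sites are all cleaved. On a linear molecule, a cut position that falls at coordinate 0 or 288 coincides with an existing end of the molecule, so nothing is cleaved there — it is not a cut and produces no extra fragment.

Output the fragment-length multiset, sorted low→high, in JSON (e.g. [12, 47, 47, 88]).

Per-enzyme occurrences:
  HnxV GTAGTT/0: at [1, 59, 65, 158, 182, 219, 260] ⇒ [1, 59, 65, 158, 182, 219, 260]
  NpsIV TCCTGAG/1: at [24, 124, 139] ⇒ [25, 125, 140]
  WciI GACAT/3: at [17, 146, 165, 225, 245, 255] ⇒ [20, 149, 168, 228, 248, 258]
  YnoII GATTCG/4: at [77, 110, 201] ⇒ [81, 114, 205]
  AzqI TTTCTCAC/7: at [33, 88, 101, 131, 174, 189, 230, 266] ⇒ [40, 95, 108, 138, 181, 196, 237, 273]

Pooled cuts: [1, 20, 25, 40, 59, 65, 81, 95, 108, 114, 125, 138, 140, 149, 158, 168, 181, 182, 196, 205, 219, 228, 237, 248, 258, 260, 273]

Fragment lengths:
  [0,1): 1 bp
  [1,20): 19 bp
  [20,25): 5 bp
  [25,40): 15 bp
  [40,59): 19 bp
  [59,65): 6 bp
  [65,81): 16 bp
  [81,95): 14 bp
  [95,108): 13 bp
  [108,114): 6 bp
  [114,125): 11 bp
  [125,138): 13 bp
  [138,140): 2 bp
  [140,149): 9 bp
  [149,158): 9 bp
  [158,168): 10 bp
  [168,181): 13 bp
  [181,182): 1 bp
  [182,196): 14 bp
  [196,205): 9 bp
  [205,219): 14 bp
  [219,228): 9 bp
  [228,237): 9 bp
  [237,248): 11 bp
  [248,258): 10 bp
  [258,260): 2 bp
  [260,273): 13 bp
  [273,288): 15 bp

[1,1,2,2,5,6,6,9,9,9,9,9,10,10,11,11,13,13,13,13,14,14,14,15,15,16,19,19]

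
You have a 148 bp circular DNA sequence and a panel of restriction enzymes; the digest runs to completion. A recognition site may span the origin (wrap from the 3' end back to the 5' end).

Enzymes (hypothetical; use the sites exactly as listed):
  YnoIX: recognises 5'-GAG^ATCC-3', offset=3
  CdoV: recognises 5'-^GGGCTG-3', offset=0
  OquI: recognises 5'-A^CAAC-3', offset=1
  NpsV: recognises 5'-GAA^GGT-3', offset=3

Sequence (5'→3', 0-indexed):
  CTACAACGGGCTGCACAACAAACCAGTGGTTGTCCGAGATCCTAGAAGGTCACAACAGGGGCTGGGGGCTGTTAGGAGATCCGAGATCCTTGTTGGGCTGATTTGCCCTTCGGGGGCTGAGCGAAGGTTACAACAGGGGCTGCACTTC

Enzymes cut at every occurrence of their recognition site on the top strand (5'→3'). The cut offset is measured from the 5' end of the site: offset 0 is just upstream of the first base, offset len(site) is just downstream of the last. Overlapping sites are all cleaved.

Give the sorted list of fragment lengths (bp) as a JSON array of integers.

Site scan:
  YnoIX (GAGATCC, off=3): starts [35, 75, 82] → cuts [38, 78, 85]
  CdoV (GGGCTG, off=0): starts [7, 58, 65, 94, 113, 136] → cuts [7, 58, 65, 94, 113, 136]
  OquI (ACAAC, off=1): starts [2, 14, 51, 129] → cuts [3, 15, 52, 130]
  NpsV (GAAGGT, off=3): starts [44, 122] → cuts [47, 125]

Pooled cuts: [3, 7, 15, 38, 47, 52, 58, 65, 78, 85, 94, 113, 125, 130, 136]

Fragments:
  3→7: 4 bp
  7→15: 8 bp
  15→38: 23 bp
  38→47: 9 bp
  47→52: 5 bp
  52→58: 6 bp
  58→65: 7 bp
  65→78: 13 bp
  78→85: 7 bp
  85→94: 9 bp
  94→113: 19 bp
  113→125: 12 bp
  125→130: 5 bp
  130→136: 6 bp
  136→3 (wrap): 148-136+3 = 15 bp

[4,5,5,6,6,7,7,8,9,9,12,13,15,19,23]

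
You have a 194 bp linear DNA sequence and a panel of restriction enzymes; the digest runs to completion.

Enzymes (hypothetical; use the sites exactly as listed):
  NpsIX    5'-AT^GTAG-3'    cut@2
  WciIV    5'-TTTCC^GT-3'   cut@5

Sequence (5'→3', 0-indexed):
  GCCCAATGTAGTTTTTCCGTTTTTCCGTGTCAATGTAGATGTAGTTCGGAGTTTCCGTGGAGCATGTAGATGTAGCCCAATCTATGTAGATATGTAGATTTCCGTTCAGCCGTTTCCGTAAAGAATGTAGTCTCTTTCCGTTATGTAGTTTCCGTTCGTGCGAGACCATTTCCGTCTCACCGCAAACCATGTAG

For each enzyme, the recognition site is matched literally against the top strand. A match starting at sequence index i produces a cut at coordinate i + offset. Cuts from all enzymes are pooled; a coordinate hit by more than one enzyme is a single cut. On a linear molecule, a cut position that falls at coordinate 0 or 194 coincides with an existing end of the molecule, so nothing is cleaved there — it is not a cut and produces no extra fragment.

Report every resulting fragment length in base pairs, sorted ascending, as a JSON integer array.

[4,5,6,6,7,8,8,8,9,9,9,10,11,13,14,14,16,17,20]

Per-enzyme occurrences:
  NpsIX ATGTAG/2: at [5, 32, 38, 63, 69, 83, 91, 124, 142, 188] ⇒ [7, 34, 40, 65, 71, 85, 93, 126, 144, 190]
  WciIV TTTCCGT/5: at [13, 21, 51, 98, 112, 134, 148, 168] ⇒ [18, 26, 56, 103, 117, 139, 153, 173]

All cut coordinates (distinct, sorted): [7, 18, 26, 34, 40, 56, 65, 71, 85, 93, 103, 117, 126, 139, 144, 153, 173, 190]

Fragments:
  [0,7): 7 bp
  [7,18): 11 bp
  [18,26): 8 bp
  [26,34): 8 bp
  [34,40): 6 bp
  [40,56): 16 bp
  [56,65): 9 bp
  [65,71): 6 bp
  [71,85): 14 bp
  [85,93): 8 bp
  [93,103): 10 bp
  [103,117): 14 bp
  [117,126): 9 bp
  [126,139): 13 bp
  [139,144): 5 bp
  [144,153): 9 bp
  [153,173): 20 bp
  [173,190): 17 bp
  [190,194): 4 bp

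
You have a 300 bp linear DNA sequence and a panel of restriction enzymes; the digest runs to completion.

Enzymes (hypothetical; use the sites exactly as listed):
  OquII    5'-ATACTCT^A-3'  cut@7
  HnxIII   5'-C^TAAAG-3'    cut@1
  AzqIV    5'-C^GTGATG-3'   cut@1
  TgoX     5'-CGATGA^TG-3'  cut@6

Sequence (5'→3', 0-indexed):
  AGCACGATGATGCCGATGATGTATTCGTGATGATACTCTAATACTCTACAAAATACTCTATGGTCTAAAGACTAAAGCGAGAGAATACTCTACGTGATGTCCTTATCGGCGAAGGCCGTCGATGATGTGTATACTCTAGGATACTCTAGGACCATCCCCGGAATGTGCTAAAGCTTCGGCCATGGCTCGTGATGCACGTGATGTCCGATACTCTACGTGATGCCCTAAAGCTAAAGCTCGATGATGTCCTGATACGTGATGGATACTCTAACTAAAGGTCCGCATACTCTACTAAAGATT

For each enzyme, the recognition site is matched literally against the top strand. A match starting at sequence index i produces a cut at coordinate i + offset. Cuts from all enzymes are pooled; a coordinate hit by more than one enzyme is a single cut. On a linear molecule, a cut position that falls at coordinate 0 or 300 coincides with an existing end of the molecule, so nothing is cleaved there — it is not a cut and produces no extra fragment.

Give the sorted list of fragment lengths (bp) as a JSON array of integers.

Scan for sites:
  OquII ATACTCTA/7: at [32, 40, 52, 84, 130, 140, 207, 262, 283] ⇒ [39, 47, 59, 91, 137, 147, 214, 269, 290]
  HnxIII CTAAAG/1: at [64, 71, 167, 224, 230, 271, 291] ⇒ [65, 72, 168, 225, 231, 272, 292]
  AzqIV CGTGATG/1: at [25, 92, 187, 196, 215, 254] ⇒ [26, 93, 188, 197, 216, 255]
  TgoX CGATGATG/6: at [4, 13, 119, 238] ⇒ [10, 19, 125, 244]

All cut coordinates (distinct, sorted): [10, 19, 26, 39, 47, 59, 65, 72, 91, 93, 125, 137, 147, 168, 188, 197, 214, 216, 225, 231, 244, 255, 269, 272, 290, 292]

Fragments:
  [0,10): 10 bp
  [10,19): 9 bp
  [19,26): 7 bp
  [26,39): 13 bp
  [39,47): 8 bp
  [47,59): 12 bp
  [59,65): 6 bp
  [65,72): 7 bp
  [72,91): 19 bp
  [91,93): 2 bp
  [93,125): 32 bp
  [125,137): 12 bp
  [137,147): 10 bp
  [147,168): 21 bp
  [168,188): 20 bp
  [188,197): 9 bp
  [197,214): 17 bp
  [214,216): 2 bp
  [216,225): 9 bp
  [225,231): 6 bp
  [231,244): 13 bp
  [244,255): 11 bp
  [255,269): 14 bp
  [269,272): 3 bp
  [272,290): 18 bp
  [290,292): 2 bp
  [292,300): 8 bp

[2,2,2,3,6,6,7,7,8,8,9,9,9,10,10,11,12,12,13,13,14,17,18,19,20,21,32]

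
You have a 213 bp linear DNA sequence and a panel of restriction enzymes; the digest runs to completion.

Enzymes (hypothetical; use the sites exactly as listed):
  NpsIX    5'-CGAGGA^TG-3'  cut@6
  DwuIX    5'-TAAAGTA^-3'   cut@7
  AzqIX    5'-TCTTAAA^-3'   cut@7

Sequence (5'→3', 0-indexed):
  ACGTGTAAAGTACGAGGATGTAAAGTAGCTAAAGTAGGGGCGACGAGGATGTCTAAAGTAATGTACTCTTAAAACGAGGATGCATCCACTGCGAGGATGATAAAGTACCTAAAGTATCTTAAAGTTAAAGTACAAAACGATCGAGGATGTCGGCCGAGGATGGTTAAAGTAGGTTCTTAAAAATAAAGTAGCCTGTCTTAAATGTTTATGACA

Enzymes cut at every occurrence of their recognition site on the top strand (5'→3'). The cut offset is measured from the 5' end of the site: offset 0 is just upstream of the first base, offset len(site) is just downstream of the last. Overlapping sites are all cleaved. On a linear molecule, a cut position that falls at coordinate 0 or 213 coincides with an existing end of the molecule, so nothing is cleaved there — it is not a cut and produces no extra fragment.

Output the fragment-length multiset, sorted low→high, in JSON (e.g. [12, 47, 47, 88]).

Scan for sites:
  NpsIX CGAGGATG/6: at [12, 43, 74, 91, 141, 154] ⇒ [18, 49, 80, 97, 147, 160]
  DwuIX TAAAGTA/7: at [5, 20, 29, 53, 100, 109, 125, 164, 183] ⇒ [12, 27, 36, 60, 107, 116, 132, 171, 190]
  AzqIX TCTTAAA/7: at [66, 116, 174, 195] ⇒ [73, 123, 181, 202]

All cut coordinates (distinct, sorted): [12, 18, 27, 36, 49, 60, 73, 80, 97, 107, 116, 123, 132, 147, 160, 171, 181, 190, 202]

Fragments:
  [0,12): 12 bp
  [12,18): 6 bp
  [18,27): 9 bp
  [27,36): 9 bp
  [36,49): 13 bp
  [49,60): 11 bp
  [60,73): 13 bp
  [73,80): 7 bp
  [80,97): 17 bp
  [97,107): 10 bp
  [107,116): 9 bp
  [116,123): 7 bp
  [123,132): 9 bp
  [132,147): 15 bp
  [147,160): 13 bp
  [160,171): 11 bp
  [171,181): 10 bp
  [181,190): 9 bp
  [190,202): 12 bp
  [202,213): 11 bp

[6,7,7,9,9,9,9,9,10,10,11,11,11,12,12,13,13,13,15,17]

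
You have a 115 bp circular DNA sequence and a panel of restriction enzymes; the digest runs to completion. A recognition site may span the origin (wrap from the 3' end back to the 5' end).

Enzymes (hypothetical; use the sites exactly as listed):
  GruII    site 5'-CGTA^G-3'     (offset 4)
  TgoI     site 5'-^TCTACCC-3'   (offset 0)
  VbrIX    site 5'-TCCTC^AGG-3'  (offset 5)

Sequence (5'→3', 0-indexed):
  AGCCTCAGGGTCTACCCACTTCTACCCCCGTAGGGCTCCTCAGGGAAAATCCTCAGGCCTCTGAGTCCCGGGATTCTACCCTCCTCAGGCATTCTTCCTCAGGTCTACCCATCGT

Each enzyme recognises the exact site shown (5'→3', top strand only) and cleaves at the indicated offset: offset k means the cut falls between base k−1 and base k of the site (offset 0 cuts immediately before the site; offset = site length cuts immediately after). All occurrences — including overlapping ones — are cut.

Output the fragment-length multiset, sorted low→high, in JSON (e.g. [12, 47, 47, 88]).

[3,9,9,10,12,12,13,13,14,20]

Scan for sites:
  GruII (CGTAG, off=4): starts [28, 112] → cuts [1, 32]
  TgoI (TCTACCC, off=0): starts [10, 20, 74, 103] → cuts [10, 20, 74, 103]
  VbrIX (TCCTCAGG, off=5): starts [36, 49, 81, 95] → cuts [41, 54, 86, 100]

Pooled cuts: [1, 10, 20, 32, 41, 54, 74, 86, 100, 103]

Fragments:
  1→10: 9 bp
  10→20: 10 bp
  20→32: 12 bp
  32→41: 9 bp
  41→54: 13 bp
  54→74: 20 bp
  74→86: 12 bp
  86→100: 14 bp
  100→103: 3 bp
  103→1 (wrap): 115-103+1 = 13 bp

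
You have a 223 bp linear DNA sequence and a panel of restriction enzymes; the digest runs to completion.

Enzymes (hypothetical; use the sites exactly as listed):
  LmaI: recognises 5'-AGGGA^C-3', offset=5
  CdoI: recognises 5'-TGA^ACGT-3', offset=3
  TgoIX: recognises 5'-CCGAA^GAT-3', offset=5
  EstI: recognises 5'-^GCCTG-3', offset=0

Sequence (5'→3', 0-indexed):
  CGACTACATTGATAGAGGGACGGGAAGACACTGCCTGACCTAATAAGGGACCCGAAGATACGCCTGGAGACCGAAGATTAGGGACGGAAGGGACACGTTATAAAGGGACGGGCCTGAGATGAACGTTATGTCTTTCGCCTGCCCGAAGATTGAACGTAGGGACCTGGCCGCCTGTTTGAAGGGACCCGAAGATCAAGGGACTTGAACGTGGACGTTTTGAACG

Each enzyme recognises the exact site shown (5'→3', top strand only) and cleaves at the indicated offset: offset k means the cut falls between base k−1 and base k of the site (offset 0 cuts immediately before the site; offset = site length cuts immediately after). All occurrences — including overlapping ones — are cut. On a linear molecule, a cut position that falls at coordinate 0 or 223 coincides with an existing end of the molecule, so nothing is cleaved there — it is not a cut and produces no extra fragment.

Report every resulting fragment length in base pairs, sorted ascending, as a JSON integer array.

Site scan:
  LmaI (AGGGAC, off=5): starts [15, 45, 79, 88, 103, 157, 179, 195] → cuts [20, 50, 84, 93, 108, 162, 184, 200]
  CdoI (TGAACGT, off=3): starts [119, 150, 202] → cuts [122, 153, 205]
  TgoIX (CCGAAGAT, off=5): starts [51, 70, 142, 185] → cuts [56, 75, 147, 190]
  EstI (GCCTG, off=0): starts [32, 61, 111, 136, 169] → cuts [32, 61, 111, 136, 169]

All cut coordinates (distinct, sorted): [20, 32, 50, 56, 61, 75, 84, 93, 108, 111, 122, 136, 147, 153, 162, 169, 184, 190, 200, 205]

Fragments:
  [0,20): 20 bp
  [20,32): 12 bp
  [32,50): 18 bp
  [50,56): 6 bp
  [56,61): 5 bp
  [61,75): 14 bp
  [75,84): 9 bp
  [84,93): 9 bp
  [93,108): 15 bp
  [108,111): 3 bp
  [111,122): 11 bp
  [122,136): 14 bp
  [136,147): 11 bp
  [147,153): 6 bp
  [153,162): 9 bp
  [162,169): 7 bp
  [169,184): 15 bp
  [184,190): 6 bp
  [190,200): 10 bp
  [200,205): 5 bp
  [205,223): 18 bp

[3,5,5,6,6,6,7,9,9,9,10,11,11,12,14,14,15,15,18,18,20]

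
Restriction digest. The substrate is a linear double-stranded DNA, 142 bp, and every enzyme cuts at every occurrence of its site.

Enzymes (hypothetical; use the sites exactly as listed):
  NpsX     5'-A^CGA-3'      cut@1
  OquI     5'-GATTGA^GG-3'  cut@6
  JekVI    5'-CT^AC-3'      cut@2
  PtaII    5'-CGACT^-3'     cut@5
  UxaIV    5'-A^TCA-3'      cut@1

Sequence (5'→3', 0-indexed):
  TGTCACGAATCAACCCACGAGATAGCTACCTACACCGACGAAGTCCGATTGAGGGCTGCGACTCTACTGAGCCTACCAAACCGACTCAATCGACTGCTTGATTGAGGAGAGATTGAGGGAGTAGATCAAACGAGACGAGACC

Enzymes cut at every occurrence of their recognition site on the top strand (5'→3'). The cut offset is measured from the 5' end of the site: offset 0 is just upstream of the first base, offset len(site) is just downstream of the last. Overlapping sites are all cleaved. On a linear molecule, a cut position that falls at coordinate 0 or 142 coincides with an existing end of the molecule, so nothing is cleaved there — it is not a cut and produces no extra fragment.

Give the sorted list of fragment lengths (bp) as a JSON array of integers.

Per-enzyme occurrences:
  NpsX ACGA/1: at [4, 16, 37, 129, 134] ⇒ [5, 17, 38, 130, 135]
  OquI GATTGAGG/6: at [46, 99, 110] ⇒ [52, 105, 116]
  JekVI CTAC/2: at [25, 29, 63, 72] ⇒ [27, 31, 65, 74]
  PtaII CGACT/5: at [58, 81, 90] ⇒ [63, 86, 95]
  UxaIV ATCA/1: at [8, 124] ⇒ [9, 125]

All cut coordinates (distinct, sorted): [5, 9, 17, 27, 31, 38, 52, 63, 65, 74, 86, 95, 105, 116, 125, 130, 135]

Fragments:
  [0,5): 5 bp
  [5,9): 4 bp
  [9,17): 8 bp
  [17,27): 10 bp
  [27,31): 4 bp
  [31,38): 7 bp
  [38,52): 14 bp
  [52,63): 11 bp
  [63,65): 2 bp
  [65,74): 9 bp
  [74,86): 12 bp
  [86,95): 9 bp
  [95,105): 10 bp
  [105,116): 11 bp
  [116,125): 9 bp
  [125,130): 5 bp
  [130,135): 5 bp
  [135,142): 7 bp

[2,4,4,5,5,5,7,7,8,9,9,9,10,10,11,11,12,14]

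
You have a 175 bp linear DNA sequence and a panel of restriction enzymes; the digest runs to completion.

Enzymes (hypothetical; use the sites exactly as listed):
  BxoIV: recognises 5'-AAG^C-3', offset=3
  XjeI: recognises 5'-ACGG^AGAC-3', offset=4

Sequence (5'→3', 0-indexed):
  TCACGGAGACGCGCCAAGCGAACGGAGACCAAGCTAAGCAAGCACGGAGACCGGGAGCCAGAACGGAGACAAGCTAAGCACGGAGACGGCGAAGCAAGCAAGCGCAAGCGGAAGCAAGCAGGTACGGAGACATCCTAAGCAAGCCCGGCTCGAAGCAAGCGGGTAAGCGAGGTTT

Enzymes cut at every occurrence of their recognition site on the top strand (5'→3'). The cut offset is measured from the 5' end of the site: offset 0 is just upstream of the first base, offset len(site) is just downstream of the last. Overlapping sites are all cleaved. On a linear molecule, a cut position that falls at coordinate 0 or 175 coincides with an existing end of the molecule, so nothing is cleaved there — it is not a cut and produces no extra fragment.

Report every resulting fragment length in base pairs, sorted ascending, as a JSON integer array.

[4,4,4,4,4,4,5,5,5,5,6,6,6,7,7,8,8,8,9,11,12,12,12,19]

Site scan:
  BxoIV (AAGC, off=3): starts [15, 30, 35, 39, 70, 75, 91, 95, 99, 105, 111, 115, 136, 140, 152, 156, 164] → cuts [18, 33, 38, 42, 73, 78, 94, 98, 102, 108, 114, 118, 139, 143, 155, 159, 167]
  XjeI (ACGGAGAC, off=4): starts [2, 21, 43, 62, 79, 123] → cuts [6, 25, 47, 66, 83, 127]

Pooled cuts: [6, 18, 25, 33, 38, 42, 47, 66, 73, 78, 83, 94, 98, 102, 108, 114, 118, 127, 139, 143, 155, 159, 167]

Fragments:
  [0,6): 6 bp
  [6,18): 12 bp
  [18,25): 7 bp
  [25,33): 8 bp
  [33,38): 5 bp
  [38,42): 4 bp
  [42,47): 5 bp
  [47,66): 19 bp
  [66,73): 7 bp
  [73,78): 5 bp
  [78,83): 5 bp
  [83,94): 11 bp
  [94,98): 4 bp
  [98,102): 4 bp
  [102,108): 6 bp
  [108,114): 6 bp
  [114,118): 4 bp
  [118,127): 9 bp
  [127,139): 12 bp
  [139,143): 4 bp
  [143,155): 12 bp
  [155,159): 4 bp
  [159,167): 8 bp
  [167,175): 8 bp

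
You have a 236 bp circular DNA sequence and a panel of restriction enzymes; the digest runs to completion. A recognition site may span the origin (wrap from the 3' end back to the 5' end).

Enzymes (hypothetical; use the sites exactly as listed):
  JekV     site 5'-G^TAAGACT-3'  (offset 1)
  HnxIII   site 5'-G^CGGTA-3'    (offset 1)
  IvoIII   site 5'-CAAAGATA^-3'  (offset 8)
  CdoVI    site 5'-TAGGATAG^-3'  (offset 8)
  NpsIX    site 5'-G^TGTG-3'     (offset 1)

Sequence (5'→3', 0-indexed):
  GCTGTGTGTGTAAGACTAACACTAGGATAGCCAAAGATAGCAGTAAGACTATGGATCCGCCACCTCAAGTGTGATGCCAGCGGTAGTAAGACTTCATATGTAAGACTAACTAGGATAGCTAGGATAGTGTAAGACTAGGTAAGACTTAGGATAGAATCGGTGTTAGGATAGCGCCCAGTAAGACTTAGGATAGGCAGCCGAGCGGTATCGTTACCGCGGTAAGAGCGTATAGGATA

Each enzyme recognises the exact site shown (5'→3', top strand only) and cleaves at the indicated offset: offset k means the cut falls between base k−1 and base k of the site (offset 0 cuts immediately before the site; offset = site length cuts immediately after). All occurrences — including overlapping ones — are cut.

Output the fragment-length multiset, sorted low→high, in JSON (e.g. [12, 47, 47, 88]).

[2,2,3,4,4,6,7,9,9,9,10,11,14,14,15,15,17,18,20,21,26]

Scan for sites:
  JekV (GTAAGACT, off=1): starts [9, 42, 85, 99, 128, 138, 177] → cuts [10, 43, 86, 100, 129, 139, 178]
  HnxIII (GCGGTA, off=1): starts [79, 201, 215] → cuts [80, 202, 216]
  IvoIII (CAAAGATA, off=8): starts [31] → cuts [39]
  CdoVI (TAGGATAG, off=8): starts [22, 110, 119, 146, 163, 185, 229] → cuts [1, 30, 118, 127, 154, 171, 193]
  NpsIX (GTGTG, off=1): starts [3, 5, 68] → cuts [4, 6, 69]

All cut coordinates (distinct, sorted): [1, 4, 6, 10, 30, 39, 43, 69, 80, 86, 100, 118, 127, 129, 139, 154, 171, 178, 193, 202, 216]

Fragment lengths:
  1→4: 3 bp
  4→6: 2 bp
  6→10: 4 bp
  10→30: 20 bp
  30→39: 9 bp
  39→43: 4 bp
  43→69: 26 bp
  69→80: 11 bp
  80→86: 6 bp
  86→100: 14 bp
  100→118: 18 bp
  118→127: 9 bp
  127→129: 2 bp
  129→139: 10 bp
  139→154: 15 bp
  154→171: 17 bp
  171→178: 7 bp
  178→193: 15 bp
  193→202: 9 bp
  202→216: 14 bp
  216→1 (wrap): 236-216+1 = 21 bp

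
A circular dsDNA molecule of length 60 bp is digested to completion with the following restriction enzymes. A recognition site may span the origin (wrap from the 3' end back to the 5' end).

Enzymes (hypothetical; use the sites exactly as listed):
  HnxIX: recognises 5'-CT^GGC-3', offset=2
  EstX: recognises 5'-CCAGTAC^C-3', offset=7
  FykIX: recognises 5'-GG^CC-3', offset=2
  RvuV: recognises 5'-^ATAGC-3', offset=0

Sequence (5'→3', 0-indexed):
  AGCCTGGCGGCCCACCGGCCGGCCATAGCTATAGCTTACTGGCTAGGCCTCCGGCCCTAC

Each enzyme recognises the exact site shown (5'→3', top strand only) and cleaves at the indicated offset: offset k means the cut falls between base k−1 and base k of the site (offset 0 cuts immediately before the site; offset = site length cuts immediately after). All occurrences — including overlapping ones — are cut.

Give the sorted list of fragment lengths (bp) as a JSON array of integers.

[2,4,5,6,7,7,8,10,11]

Site scan:
  HnxIX (CTGGC, off=2): starts [3, 38] → cuts [5, 40]
  EstX (CCAGTACC, off=7): no sites
  FykIX (GGCC, off=2): starts [8, 16, 20, 45, 52] → cuts [10, 18, 22, 47, 54]
  RvuV (ATAGC, off=0): starts [24, 30] → cuts [24, 30]

Pooled cuts: [5, 10, 18, 22, 24, 30, 40, 47, 54]

Fragments:
  5→10: 5 bp
  10→18: 8 bp
  18→22: 4 bp
  22→24: 2 bp
  24→30: 6 bp
  30→40: 10 bp
  40→47: 7 bp
  47→54: 7 bp
  54→5 (wrap): 60-54+5 = 11 bp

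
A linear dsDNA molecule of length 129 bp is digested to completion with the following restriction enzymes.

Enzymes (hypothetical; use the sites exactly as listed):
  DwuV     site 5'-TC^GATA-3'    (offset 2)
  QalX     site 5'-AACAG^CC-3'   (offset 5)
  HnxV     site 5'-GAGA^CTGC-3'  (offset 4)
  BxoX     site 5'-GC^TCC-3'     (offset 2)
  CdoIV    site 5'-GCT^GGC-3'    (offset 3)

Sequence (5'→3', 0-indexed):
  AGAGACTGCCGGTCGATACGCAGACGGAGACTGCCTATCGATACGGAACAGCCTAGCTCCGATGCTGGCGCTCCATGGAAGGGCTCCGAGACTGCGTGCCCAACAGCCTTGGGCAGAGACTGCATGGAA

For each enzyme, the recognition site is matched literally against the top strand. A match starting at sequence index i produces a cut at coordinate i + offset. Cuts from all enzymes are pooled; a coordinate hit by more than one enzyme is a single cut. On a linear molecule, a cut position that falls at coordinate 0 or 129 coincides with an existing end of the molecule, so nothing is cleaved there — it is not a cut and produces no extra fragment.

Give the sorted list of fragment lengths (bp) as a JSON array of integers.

Site scan:
  DwuV TCGATA/2: at [12, 37] ⇒ [14, 39]
  QalX AACAGCC/5: at [46, 101] ⇒ [51, 106]
  HnxV GAGACTGC/4: at [1, 26, 87, 115] ⇒ [5, 30, 91, 119]
  BxoX GCTCC/2: at [55, 69, 82] ⇒ [57, 71, 84]
  CdoIV GCTGGC/3: at [63] ⇒ [66]

Pooled cuts: [5, 14, 30, 39, 51, 57, 66, 71, 84, 91, 106, 119]

Fragments:
  [0,5): 5 bp
  [5,14): 9 bp
  [14,30): 16 bp
  [30,39): 9 bp
  [39,51): 12 bp
  [51,57): 6 bp
  [57,66): 9 bp
  [66,71): 5 bp
  [71,84): 13 bp
  [84,91): 7 bp
  [91,106): 15 bp
  [106,119): 13 bp
  [119,129): 10 bp

[5,5,6,7,9,9,9,10,12,13,13,15,16]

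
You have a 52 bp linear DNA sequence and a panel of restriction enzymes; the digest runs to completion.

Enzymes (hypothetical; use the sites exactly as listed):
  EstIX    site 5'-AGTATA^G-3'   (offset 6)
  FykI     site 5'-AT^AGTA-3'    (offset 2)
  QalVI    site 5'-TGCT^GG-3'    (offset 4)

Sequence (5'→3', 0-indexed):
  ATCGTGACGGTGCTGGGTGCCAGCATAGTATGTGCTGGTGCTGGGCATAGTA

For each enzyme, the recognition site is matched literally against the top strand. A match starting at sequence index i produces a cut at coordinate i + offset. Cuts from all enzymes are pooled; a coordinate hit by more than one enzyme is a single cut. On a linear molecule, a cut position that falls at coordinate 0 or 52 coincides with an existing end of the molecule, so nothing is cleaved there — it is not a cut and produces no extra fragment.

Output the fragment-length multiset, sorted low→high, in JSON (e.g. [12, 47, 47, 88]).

Scan for sites:
  EstIX (AGTATAG, off=6): no sites
  FykI ATAGTA/2: at [24, 46] ⇒ [26, 48]
  QalVI TGCTGG/4: at [10, 32, 38] ⇒ [14, 36, 42]

Pooled cuts: [14, 26, 36, 42, 48]

Fragments:
  [0,14): 14 bp
  [14,26): 12 bp
  [26,36): 10 bp
  [36,42): 6 bp
  [42,48): 6 bp
  [48,52): 4 bp

[4,6,6,10,12,14]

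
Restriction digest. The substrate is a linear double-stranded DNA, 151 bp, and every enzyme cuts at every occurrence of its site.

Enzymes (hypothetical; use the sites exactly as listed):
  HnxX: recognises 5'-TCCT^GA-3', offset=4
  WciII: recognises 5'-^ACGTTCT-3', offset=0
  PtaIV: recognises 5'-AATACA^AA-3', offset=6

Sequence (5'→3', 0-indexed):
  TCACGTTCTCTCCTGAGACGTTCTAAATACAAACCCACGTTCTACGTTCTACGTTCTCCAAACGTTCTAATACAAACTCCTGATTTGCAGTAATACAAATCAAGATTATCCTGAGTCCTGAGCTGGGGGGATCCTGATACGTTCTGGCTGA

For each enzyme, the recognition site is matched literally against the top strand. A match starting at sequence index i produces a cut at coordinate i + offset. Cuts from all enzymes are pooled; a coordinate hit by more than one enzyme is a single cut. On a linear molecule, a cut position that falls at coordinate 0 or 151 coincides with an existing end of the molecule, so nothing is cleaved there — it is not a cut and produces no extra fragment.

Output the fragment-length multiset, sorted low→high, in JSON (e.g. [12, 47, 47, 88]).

[2,3,3,5,7,7,7,7,11,12,13,13,14,15,16,16]

Scan for sites:
  HnxX TCCTGA/4: at [10, 77, 108, 115, 131] ⇒ [14, 81, 112, 119, 135]
  WciII ACGTTCT/0: at [2, 17, 36, 43, 50, 61, 138] ⇒ [2, 17, 36, 43, 50, 61, 138]
  PtaIV AATACAAA/6: at [25, 68, 91] ⇒ [31, 74, 97]

All cut coordinates (distinct, sorted): [2, 14, 17, 31, 36, 43, 50, 61, 74, 81, 97, 112, 119, 135, 138]

Fragment lengths:
  [0,2): 2 bp
  [2,14): 12 bp
  [14,17): 3 bp
  [17,31): 14 bp
  [31,36): 5 bp
  [36,43): 7 bp
  [43,50): 7 bp
  [50,61): 11 bp
  [61,74): 13 bp
  [74,81): 7 bp
  [81,97): 16 bp
  [97,112): 15 bp
  [112,119): 7 bp
  [119,135): 16 bp
  [135,138): 3 bp
  [138,151): 13 bp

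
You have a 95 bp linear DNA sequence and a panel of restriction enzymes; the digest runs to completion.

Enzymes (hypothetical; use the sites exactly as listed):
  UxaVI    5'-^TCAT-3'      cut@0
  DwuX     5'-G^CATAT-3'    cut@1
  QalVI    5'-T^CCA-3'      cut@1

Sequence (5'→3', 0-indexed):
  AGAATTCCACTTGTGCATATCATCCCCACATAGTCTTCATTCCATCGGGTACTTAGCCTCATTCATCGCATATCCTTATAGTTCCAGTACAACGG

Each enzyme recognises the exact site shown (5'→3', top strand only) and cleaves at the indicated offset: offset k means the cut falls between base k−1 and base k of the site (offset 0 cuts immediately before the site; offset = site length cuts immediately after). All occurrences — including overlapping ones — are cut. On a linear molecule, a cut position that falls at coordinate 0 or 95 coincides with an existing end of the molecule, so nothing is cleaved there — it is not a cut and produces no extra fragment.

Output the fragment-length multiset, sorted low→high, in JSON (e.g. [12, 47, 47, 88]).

Scan for sites:
  UxaVI TCAT/0: at [19, 36, 58, 62] ⇒ [19, 36, 58, 62]
  DwuX GCATAT/1: at [14, 67] ⇒ [15, 68]
  QalVI TCCA/1: at [5, 40, 82] ⇒ [6, 41, 83]

All cut coordinates (distinct, sorted): [6, 15, 19, 36, 41, 58, 62, 68, 83]

Fragment lengths:
  [0,6): 6 bp
  [6,15): 9 bp
  [15,19): 4 bp
  [19,36): 17 bp
  [36,41): 5 bp
  [41,58): 17 bp
  [58,62): 4 bp
  [62,68): 6 bp
  [68,83): 15 bp
  [83,95): 12 bp

[4,4,5,6,6,9,12,15,17,17]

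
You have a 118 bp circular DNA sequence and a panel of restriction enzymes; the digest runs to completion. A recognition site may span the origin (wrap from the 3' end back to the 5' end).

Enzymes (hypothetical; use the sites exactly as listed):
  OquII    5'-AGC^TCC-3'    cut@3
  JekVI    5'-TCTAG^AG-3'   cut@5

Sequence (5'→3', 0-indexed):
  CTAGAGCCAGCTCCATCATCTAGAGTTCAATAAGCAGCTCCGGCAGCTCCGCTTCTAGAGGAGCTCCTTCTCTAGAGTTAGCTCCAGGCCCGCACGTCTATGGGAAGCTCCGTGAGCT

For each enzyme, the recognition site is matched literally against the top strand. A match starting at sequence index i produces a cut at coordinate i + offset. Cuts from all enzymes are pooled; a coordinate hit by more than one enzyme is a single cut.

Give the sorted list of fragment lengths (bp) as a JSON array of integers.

[6,7,7,9,11,11,12,14,15,26]

Site scan:
  OquII (AGCTCC, off=3): starts [8, 35, 44, 61, 79, 105] → cuts [11, 38, 47, 64, 82, 108]
  JekVI (TCTAGAG, off=5): starts [18, 53, 70, 117] → cuts [4, 23, 58, 75]

All cut coordinates (distinct, sorted): [4, 11, 23, 38, 47, 58, 64, 75, 82, 108]

Fragment lengths:
  4→11: 7 bp
  11→23: 12 bp
  23→38: 15 bp
  38→47: 9 bp
  47→58: 11 bp
  58→64: 6 bp
  64→75: 11 bp
  75→82: 7 bp
  82→108: 26 bp
  108→4 (wrap): 118-108+4 = 14 bp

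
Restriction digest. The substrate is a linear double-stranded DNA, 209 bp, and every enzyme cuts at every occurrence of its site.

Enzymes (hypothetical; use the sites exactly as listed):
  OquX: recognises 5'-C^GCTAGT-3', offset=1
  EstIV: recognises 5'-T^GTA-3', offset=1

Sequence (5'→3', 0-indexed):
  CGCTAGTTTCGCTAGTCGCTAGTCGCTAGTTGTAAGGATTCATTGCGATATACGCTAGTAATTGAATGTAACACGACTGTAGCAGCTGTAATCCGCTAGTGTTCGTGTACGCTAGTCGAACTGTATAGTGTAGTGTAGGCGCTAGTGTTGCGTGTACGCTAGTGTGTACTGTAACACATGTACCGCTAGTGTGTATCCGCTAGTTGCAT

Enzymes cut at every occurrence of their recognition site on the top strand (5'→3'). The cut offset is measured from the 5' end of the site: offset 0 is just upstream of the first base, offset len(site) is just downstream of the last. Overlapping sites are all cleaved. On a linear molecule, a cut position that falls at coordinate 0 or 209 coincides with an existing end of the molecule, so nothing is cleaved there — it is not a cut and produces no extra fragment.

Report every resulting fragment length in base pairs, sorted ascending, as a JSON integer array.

Per-enzyme occurrences:
  OquX CGCTAGT/1: at [0, 9, 16, 23, 52, 93, 109, 139, 156, 183, 197] ⇒ [1, 10, 17, 24, 53, 94, 110, 140, 157, 184, 198]
  EstIV TGTA/1: at [30, 66, 77, 86, 105, 121, 128, 133, 152, 164, 169, 178, 191] ⇒ [31, 67, 78, 87, 106, 122, 129, 134, 153, 165, 170, 179, 192]

Pooled cuts: [1, 10, 17, 24, 31, 53, 67, 78, 87, 94, 106, 110, 122, 129, 134, 140, 153, 157, 165, 170, 179, 184, 192, 198]

Fragment lengths:
  [0,1): 1 bp
  [1,10): 9 bp
  [10,17): 7 bp
  [17,24): 7 bp
  [24,31): 7 bp
  [31,53): 22 bp
  [53,67): 14 bp
  [67,78): 11 bp
  [78,87): 9 bp
  [87,94): 7 bp
  [94,106): 12 bp
  [106,110): 4 bp
  [110,122): 12 bp
  [122,129): 7 bp
  [129,134): 5 bp
  [134,140): 6 bp
  [140,153): 13 bp
  [153,157): 4 bp
  [157,165): 8 bp
  [165,170): 5 bp
  [170,179): 9 bp
  [179,184): 5 bp
  [184,192): 8 bp
  [192,198): 6 bp
  [198,209): 11 bp

[1,4,4,5,5,5,6,6,7,7,7,7,7,8,8,9,9,9,11,11,12,12,13,14,22]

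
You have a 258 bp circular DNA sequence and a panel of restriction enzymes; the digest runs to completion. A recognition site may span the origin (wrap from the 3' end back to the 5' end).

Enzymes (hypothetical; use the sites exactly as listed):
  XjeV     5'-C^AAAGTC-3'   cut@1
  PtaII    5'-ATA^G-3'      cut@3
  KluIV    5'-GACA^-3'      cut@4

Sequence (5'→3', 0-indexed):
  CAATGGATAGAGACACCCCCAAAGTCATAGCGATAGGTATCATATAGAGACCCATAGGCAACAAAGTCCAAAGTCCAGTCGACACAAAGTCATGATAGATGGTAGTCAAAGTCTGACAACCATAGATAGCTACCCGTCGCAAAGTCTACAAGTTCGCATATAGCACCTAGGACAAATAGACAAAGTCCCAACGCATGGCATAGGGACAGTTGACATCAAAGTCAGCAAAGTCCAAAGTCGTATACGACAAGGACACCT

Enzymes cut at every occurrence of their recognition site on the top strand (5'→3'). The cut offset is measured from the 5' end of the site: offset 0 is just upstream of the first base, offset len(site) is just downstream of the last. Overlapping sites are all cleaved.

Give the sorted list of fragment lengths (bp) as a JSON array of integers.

[1,1,2,3,4,4,5,6,6,6,6,6,6,7,7,7,9,9,10,10,11,11,12,12,12,12,15,16,20,22]

Scan for sites:
  XjeV CAAAGTC/1: at [19, 61, 68, 84, 106, 139, 180, 216, 225, 232] ⇒ [20, 62, 69, 85, 107, 140, 181, 217, 226, 233]
  PtaII ATAG/3: at [6, 26, 32, 43, 53, 94, 121, 125, 159, 175, 199] ⇒ [9, 29, 35, 46, 56, 97, 124, 128, 162, 178, 202]
  KluIV GACA/4: at [11, 80, 114, 170, 178, 204, 211, 245, 251] ⇒ [15, 84, 118, 174, 182, 208, 215, 249, 255]

All cut coordinates (distinct, sorted): [9, 15, 20, 29, 35, 46, 56, 62, 69, 84, 85, 97, 107, 118, 124, 128, 140, 162, 174, 178, 181, 182, 202, 208, 215, 217, 226, 233, 249, 255]

Fragment lengths:
  9→15: 6 bp
  15→20: 5 bp
  20→29: 9 bp
  29→35: 6 bp
  35→46: 11 bp
  46→56: 10 bp
  56→62: 6 bp
  62→69: 7 bp
  69→84: 15 bp
  84→85: 1 bp
  85→97: 12 bp
  97→107: 10 bp
  107→118: 11 bp
  118→124: 6 bp
  124→128: 4 bp
  128→140: 12 bp
  140→162: 22 bp
  162→174: 12 bp
  174→178: 4 bp
  178→181: 3 bp
  181→182: 1 bp
  182→202: 20 bp
  202→208: 6 bp
  208→215: 7 bp
  215→217: 2 bp
  217→226: 9 bp
  226→233: 7 bp
  233→249: 16 bp
  249→255: 6 bp
  255→9 (wrap): 258-255+9 = 12 bp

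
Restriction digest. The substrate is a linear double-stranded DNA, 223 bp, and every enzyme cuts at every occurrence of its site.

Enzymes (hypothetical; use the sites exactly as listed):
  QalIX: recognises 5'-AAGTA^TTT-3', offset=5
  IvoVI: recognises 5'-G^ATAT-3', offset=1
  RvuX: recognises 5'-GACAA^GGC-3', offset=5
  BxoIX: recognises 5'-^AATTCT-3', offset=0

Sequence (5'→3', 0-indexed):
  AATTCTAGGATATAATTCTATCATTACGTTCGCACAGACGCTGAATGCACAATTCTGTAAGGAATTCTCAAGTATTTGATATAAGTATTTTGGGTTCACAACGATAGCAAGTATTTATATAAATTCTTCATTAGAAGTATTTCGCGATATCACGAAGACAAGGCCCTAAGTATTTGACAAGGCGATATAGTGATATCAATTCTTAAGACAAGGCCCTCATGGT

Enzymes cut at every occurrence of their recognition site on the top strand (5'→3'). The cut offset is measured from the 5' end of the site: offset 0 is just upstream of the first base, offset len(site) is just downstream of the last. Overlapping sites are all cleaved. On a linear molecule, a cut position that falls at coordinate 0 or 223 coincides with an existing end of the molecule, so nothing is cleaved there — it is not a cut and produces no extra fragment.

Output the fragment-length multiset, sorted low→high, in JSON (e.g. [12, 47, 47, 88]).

[4,4,4,5,7,8,8,8,9,9,11,12,12,12,14,15,18,26,37]

Scan for sites:
  QalIX (AAGTATTT, off=5): starts [69, 82, 108, 134, 167] → cuts [74, 87, 113, 139, 172]
  IvoVI (GATAT, off=1): starts [8, 77, 145, 183, 191] → cuts [9, 78, 146, 184, 192]
  RvuX (GACAAGGC, off=5): starts [156, 175, 206] → cuts [161, 180, 211]
  BxoIX (AATTCT, off=0): starts [0, 13, 50, 62, 121, 197] → cuts [13, 50, 62, 121, 197] (position 0 is a terminus of the linear molecule — no cut)

Pooled cuts: [9, 13, 50, 62, 74, 78, 87, 113, 121, 139, 146, 161, 172, 180, 184, 192, 197, 211]

Fragments:
  [0,9): 9 bp
  [9,13): 4 bp
  [13,50): 37 bp
  [50,62): 12 bp
  [62,74): 12 bp
  [74,78): 4 bp
  [78,87): 9 bp
  [87,113): 26 bp
  [113,121): 8 bp
  [121,139): 18 bp
  [139,146): 7 bp
  [146,161): 15 bp
  [161,172): 11 bp
  [172,180): 8 bp
  [180,184): 4 bp
  [184,192): 8 bp
  [192,197): 5 bp
  [197,211): 14 bp
  [211,223): 12 bp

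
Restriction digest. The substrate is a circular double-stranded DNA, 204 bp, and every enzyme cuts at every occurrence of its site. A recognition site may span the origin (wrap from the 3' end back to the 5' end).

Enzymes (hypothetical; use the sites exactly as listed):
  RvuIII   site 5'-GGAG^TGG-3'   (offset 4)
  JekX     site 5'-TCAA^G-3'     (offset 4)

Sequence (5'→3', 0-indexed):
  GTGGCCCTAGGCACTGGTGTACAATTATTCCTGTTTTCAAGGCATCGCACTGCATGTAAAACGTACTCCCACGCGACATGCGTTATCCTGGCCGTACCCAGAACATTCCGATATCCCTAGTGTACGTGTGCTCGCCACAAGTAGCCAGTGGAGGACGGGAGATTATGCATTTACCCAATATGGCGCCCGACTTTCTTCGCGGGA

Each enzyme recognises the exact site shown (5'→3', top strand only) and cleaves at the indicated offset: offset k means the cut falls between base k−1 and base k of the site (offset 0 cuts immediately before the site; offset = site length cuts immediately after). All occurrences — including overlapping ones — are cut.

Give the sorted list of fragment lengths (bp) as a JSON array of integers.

[39,165]

Per-enzyme occurrences:
  RvuIII (GGAGTGG, off=4): starts [201] → cuts [1]
  JekX (TCAAG, off=4): starts [36] → cuts [40]

Pooled cuts: [1, 40]

Fragment lengths:
  1→40: 39 bp
  40→1 (wrap): 204-40+1 = 165 bp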